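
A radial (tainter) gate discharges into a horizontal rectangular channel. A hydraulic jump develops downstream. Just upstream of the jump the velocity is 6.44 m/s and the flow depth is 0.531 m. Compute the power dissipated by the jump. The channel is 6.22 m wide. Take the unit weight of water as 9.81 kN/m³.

Fr₁ = V₁/√(g·y₁) = 6.44/√(9.81×0.531) = 2.82.
By Bélanger, y₂/y₁ = ½[√(1 + 8Fr₁²) − 1] = ½[√64.69 − 1] = 3.52.
y₂ = 3.52 × 0.531 = 1.87 m.
q = V₁·y₁ = 6.44 × 0.531 = 3.42 m²/s. V₂ = q/y₂ = 3.42/1.87 = 1.83 m/s. E₁ = y₁ + V₁²/2g = 2.64 m; E₂ = y₂ + V₂²/2g = 2.04 m. ΔE = E₁ − E₂ = 0.604 m.
Q = q·b = 3.42 × 6.22 = 21.3 m³/s. P = γ·Q·ΔE = 9.81 × 21.3 × 0.604 = 126 kW.

P = 126 kW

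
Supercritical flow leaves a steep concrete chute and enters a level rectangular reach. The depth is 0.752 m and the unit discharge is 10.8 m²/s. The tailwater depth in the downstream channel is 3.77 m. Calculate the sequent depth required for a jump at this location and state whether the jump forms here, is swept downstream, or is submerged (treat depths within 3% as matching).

V₁ = q/y₁ = 10.8/0.752 = 14.4 m/s. Fr₁ = V₁/√(g·y₁) = 14.4/√(9.81×0.752) = 5.29.
By Bélanger, y₂/y₁ = ½[√(1 + 8Fr₁²) − 1] = ½[√224.7 − 1] = 6.99.
y₂ = 6.99 × 0.752 = 5.26 m.
Tailwater y_tw = 3.77 m: y_tw < y₂, so the jump is swept downstream.

y₂ = 5.26 m; the jump is swept downstream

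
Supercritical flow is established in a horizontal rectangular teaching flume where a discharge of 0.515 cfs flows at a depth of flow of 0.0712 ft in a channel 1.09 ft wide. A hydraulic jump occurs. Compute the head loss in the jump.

ΔE = 0.327 ft

q = Q/b = 0.515/1.09 = 0.472 ft²/s; V₁ = q/y₁ = 6.64 ft/s. Fr₁ = V₁/√(g·y₁) = 4.38.
Sequent-depth ratio: y₂/y₁ = ½[√(1 + 8Fr₁²) − 1] = ½[√154.7 − 1] = 5.72.
y₂ = 5.72 × 0.0712 = 0.407 ft.
V₂ = q/y₂ = 0.472/0.407 = 1.16 ft/s. E₁ = y₁ + V₁²/2g = 0.755 ft; E₂ = y₂ + V₂²/2g = 0.428 ft. ΔE = E₁ − E₂ = 0.327 ft.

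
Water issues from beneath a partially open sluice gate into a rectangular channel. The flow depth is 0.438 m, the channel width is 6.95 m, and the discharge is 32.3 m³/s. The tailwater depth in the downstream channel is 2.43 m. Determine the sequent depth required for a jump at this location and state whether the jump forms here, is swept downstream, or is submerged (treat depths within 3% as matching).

q = Q/b = 32.3/6.95 = 4.65 m²/s; V₁ = q/y₁ = 10.6 m/s. Fr₁ = V₁/√(g·y₁) = 5.12.
By Bélanger, y₂/y₁ = ½[√(1 + 8Fr₁²) − 1] = ½[√210.6 − 1] = 6.76.
y₂ = 6.76 × 0.438 = 2.96 m.
Tailwater y_tw = 2.43 m: y_tw < y₂, so the jump is swept downstream.

y₂ = 2.96 m; the jump is swept downstream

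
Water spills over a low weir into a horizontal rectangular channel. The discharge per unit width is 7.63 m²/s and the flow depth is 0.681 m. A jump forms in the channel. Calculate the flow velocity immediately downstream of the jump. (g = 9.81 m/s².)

V₂ = 1.98 m/s

V₁ = q/y₁ = 7.63/0.681 = 11.2 m/s. Fr₁ = V₁/√(g·y₁) = 11.2/√(9.81×0.681) = 4.33.
Conjugate-depth relation: y₂/y₁ = ½[√(1 + 8Fr₁²) − 1] = ½[√151.3 − 1] = 5.65.
y₂ = 5.65 × 0.681 = 3.85 m.
V₂ = q/y₂ = 7.63/3.85 = 1.98 m/s.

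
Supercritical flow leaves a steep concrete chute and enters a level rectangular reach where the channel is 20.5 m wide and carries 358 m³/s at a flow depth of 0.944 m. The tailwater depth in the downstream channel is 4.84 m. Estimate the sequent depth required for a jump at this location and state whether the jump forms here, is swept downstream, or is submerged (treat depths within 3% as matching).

q = Q/b = 358/20.5 = 17.5 m²/s; V₁ = q/y₁ = 18.5 m/s. Fr₁ = V₁/√(g·y₁) = 6.08.
Sequent-depth ratio: y₂/y₁ = ½[√(1 + 8Fr₁²) − 1] = ½[√296.6 − 1] = 8.11.
y₂ = 8.11 × 0.944 = 7.66 m.
Tailwater y_tw = 4.84 m: y_tw < y₂, so the jump is swept downstream.

y₂ = 7.66 m; the jump is swept downstream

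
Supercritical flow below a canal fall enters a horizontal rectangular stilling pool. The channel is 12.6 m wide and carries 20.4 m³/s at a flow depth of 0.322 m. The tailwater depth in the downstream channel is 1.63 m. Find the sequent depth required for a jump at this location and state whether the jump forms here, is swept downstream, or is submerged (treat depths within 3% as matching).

y₂ = 1.14 m; the jump is submerged

q = Q/b = 20.4/12.6 = 1.62 m²/s; V₁ = q/y₁ = 5.03 m/s. Fr₁ = V₁/√(g·y₁) = 2.83.
Sequent-depth ratio: y₂/y₁ = ½[√(1 + 8Fr₁²) − 1] = ½[√65.03 − 1] = 3.53.
y₂ = 3.53 × 0.322 = 1.14 m.
Tailwater y_tw = 1.63 m: y_tw > y₂, so the jump is submerged.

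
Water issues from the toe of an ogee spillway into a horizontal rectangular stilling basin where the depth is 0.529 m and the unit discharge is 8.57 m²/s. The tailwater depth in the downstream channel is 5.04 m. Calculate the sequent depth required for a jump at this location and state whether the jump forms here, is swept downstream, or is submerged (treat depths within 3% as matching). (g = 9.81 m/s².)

y₂ = 5.06 m; the jump forms here

V₁ = q/y₁ = 8.57/0.529 = 16.2 m/s. Fr₁ = V₁/√(g·y₁) = 16.2/√(9.81×0.529) = 7.11.
Sequent-depth ratio: y₂/y₁ = ½[√(1 + 8Fr₁²) − 1] = ½[√405.6 − 1] = 9.57.
y₂ = 9.57 × 0.529 = 5.06 m.
Tailwater y_tw = 5.04 m: y_tw ≈ y₂, so the jump forms here.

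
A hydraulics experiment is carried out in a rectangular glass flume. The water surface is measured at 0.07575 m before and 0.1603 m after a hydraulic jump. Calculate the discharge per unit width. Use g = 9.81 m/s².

q = 0.1186 m²/s

For a rectangular channel the momentum equation gives q² = ½·g·y₁·y₂·(y₁ + y₂) = ½×9.81×0.07575×0.1603×0.2360 = 0.01406.
q = √0.01406 = 0.1186 m²/s.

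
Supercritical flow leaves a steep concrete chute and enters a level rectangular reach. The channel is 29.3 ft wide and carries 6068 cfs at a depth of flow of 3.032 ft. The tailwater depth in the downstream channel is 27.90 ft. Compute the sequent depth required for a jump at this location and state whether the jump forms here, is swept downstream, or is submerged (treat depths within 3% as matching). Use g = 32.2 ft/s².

y₂ = 28.16 ft; the jump forms here

q = Q/b = 6068/29.3 = 207.1 ft²/s; V₁ = q/y₁ = 68.30 ft/s. Fr₁ = V₁/√(g·y₁) = 6.913.
Conjugate-depth relation: y₂/y₁ = ½[√(1 + 8Fr₁²) − 1] = ½[√383.30 − 1] = 9.289.
y₂ = 9.289 × 3.032 = 28.16 ft.
Tailwater y_tw = 27.90 ft: y_tw ≈ y₂, so the jump forms here.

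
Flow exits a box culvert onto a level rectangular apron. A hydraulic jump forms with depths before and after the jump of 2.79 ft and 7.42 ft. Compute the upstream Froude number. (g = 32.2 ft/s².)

For a rectangular channel the momentum equation gives q² = ½·g·y₁·y₂·(y₁ + y₂) = ½×32.2×2.79×7.42×10.2 = 3403.
q = √3403 = 58.3 ft²/s.
V₁ = q/y₁ = 20.9 ft/s; Fr₁ = V₁/√(g·y₁) = 2.21.

Fr₁ = 2.21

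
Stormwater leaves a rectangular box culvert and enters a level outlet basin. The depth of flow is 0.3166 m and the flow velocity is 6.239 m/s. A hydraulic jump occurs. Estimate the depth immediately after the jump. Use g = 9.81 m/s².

y₂ = 1.435 m

Fr₁ = V₁/√(g·y₁) = 6.239/√(9.81×0.3166) = 3.540.
Conjugate-depth relation: y₂/y₁ = ½[√(1 + 8Fr₁²) − 1] = ½[√101.26 − 1] = 4.531.
y₂ = 4.531 × 0.3166 = 1.435 m.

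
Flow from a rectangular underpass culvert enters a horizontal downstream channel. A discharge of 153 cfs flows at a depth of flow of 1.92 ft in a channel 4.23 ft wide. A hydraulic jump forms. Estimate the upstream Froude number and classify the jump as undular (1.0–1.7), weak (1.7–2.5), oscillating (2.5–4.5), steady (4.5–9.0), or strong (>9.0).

Fr₁ = 2.40; weak jump

q = Q/b = 153/4.23 = 36.2 ft²/s; V₁ = q/y₁ = 18.8 ft/s. Fr₁ = V₁/√(g·y₁) = 2.40.
Fr₁ = 2.40 lies in the weak range.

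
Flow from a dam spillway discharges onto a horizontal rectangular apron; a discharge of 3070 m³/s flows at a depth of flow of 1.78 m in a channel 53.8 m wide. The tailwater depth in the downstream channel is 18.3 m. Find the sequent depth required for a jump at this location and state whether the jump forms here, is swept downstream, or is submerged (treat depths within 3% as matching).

y₂ = 18.4 m; the jump forms here

q = Q/b = 3070/53.8 = 57.1 m²/s; V₁ = q/y₁ = 32.1 m/s. Fr₁ = V₁/√(g·y₁) = 7.67.
Bélanger equation: y₂/y₁ = ½[√(1 + 8Fr₁²) − 1] = ½[√471.8 − 1] = 10.4.
y₂ = 10.4 × 1.78 = 18.4 m.
Tailwater y_tw = 18.3 m: y_tw ≈ y₂, so the jump forms here.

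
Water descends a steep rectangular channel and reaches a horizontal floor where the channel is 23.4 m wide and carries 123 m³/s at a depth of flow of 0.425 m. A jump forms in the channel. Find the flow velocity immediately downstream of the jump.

V₂ = 1.53 m/s

q = Q/b = 123/23.4 = 5.26 m²/s; V₁ = q/y₁ = 12.4 m/s. Fr₁ = V₁/√(g·y₁) = 6.06.
Conjugate-depth relation: y₂/y₁ = ½[√(1 + 8Fr₁²) − 1] = ½[√294.5 − 1] = 8.08.
y₂ = 8.08 × 0.425 = 3.43 m.
V₂ = q/y₂ = 5.26/3.43 = 1.53 m/s.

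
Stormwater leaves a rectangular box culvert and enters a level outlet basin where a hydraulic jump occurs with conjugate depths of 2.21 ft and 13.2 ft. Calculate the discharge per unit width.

For a rectangular channel the momentum equation gives q² = ½·g·y₁·y₂·(y₁ + y₂) = ½×32.2×2.21×13.2×15.4 = 7238.
q = √7238 = 85.1 ft²/s.

q = 85.1 ft²/s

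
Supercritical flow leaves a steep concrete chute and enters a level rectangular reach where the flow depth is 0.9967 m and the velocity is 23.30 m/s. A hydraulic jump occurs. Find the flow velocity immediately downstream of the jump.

V₂ = 2.318 m/s

Fr₁ = V₁/√(g·y₁) = 23.30/√(9.81×0.9967) = 7.451.
Sequent-depth ratio: y₂/y₁ = ½[√(1 + 8Fr₁²) − 1] = ½[√445.19 − 1] = 10.05.
y₂ = 10.05 × 0.9967 = 10.02 m.
q = V₁·y₁ = 23.30 × 0.9967 = 23.22 m²/s.
V₂ = q/y₂ = 23.22/10.02 = 2.318 m/s.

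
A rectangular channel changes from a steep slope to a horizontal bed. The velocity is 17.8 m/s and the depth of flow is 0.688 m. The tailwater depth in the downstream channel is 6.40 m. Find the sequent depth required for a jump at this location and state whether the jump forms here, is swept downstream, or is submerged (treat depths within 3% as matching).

y₂ = 6.33 m; the jump forms here

Fr₁ = V₁/√(g·y₁) = 17.8/√(9.81×0.688) = 6.85.
By Bélanger, y₂/y₁ = ½[√(1 + 8Fr₁²) − 1] = ½[√376.6 − 1] = 9.20.
y₂ = 9.20 × 0.688 = 6.33 m.
Tailwater y_tw = 6.40 m: y_tw ≈ y₂, so the jump forms here.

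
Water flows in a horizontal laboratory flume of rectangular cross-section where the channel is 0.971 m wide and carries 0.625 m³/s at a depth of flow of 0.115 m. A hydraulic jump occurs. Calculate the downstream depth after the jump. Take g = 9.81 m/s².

y₂ = 0.801 m

q = Q/b = 0.625/0.971 = 0.644 m²/s; V₁ = q/y₁ = 5.60 m/s. Fr₁ = V₁/√(g·y₁) = 5.27.
Conjugate-depth relation: y₂/y₁ = ½[√(1 + 8Fr₁²) − 1] = ½[√223.2 − 1] = 6.97.
y₂ = 6.97 × 0.115 = 0.801 m.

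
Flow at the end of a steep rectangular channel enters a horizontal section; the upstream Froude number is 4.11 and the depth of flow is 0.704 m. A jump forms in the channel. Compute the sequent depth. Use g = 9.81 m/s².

y₂ = 3.76 m

Fr₁ = 4.11 (given).
Conjugate-depth relation: y₂/y₁ = ½[√(1 + 8Fr₁²) − 1] = ½[√136.1 − 1] = 5.33.
y₂ = 5.33 × 0.704 = 3.76 m.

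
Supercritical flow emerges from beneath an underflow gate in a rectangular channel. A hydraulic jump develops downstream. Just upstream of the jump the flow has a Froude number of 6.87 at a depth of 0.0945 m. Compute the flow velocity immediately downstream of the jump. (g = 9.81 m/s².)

Fr₁ = 6.87 (given).
Conjugate-depth relation: y₂/y₁ = ½[√(1 + 8Fr₁²) − 1] = ½[√378.6 − 1] = 9.23.
y₂ = 9.23 × 0.0945 = 0.872 m.
V₁ = Fr₁·√(g·y₁) = 6.87×√(9.81×0.0945) = 6.61 m/s; q = V₁·y₁ = 0.625 m²/s.
V₂ = q/y₂ = 0.625/0.872 = 0.717 m/s.

V₂ = 0.717 m/s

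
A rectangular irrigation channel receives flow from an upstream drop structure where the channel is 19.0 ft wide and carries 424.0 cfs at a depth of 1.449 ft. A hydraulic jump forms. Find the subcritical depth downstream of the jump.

y₂ = 3.952 ft

q = Q/b = 424.0/19.0 = 22.32 ft²/s; V₁ = q/y₁ = 15.40 ft/s. Fr₁ = V₁/√(g·y₁) = 2.255.
Bélanger equation: y₂/y₁ = ½[√(1 + 8Fr₁²) − 1] = ½[√41.668 − 1] = 2.728.
y₂ = 2.728 × 1.449 = 3.952 ft.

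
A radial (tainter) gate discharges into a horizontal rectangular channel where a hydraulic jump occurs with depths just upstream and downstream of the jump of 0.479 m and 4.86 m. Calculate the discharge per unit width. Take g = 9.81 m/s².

q = 7.81 m²/s

For a rectangular channel the momentum equation gives q² = ½·g·y₁·y₂·(y₁ + y₂) = ½×9.81×0.479×4.86×5.34 = 61.0.
q = √61.0 = 7.81 m²/s.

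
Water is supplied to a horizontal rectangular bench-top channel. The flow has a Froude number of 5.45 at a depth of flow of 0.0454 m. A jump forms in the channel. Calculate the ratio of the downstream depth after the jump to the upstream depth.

y₂/y₁ = 7.22

Fr₁ = 5.45 (given).
From the momentum equation for a rectangular channel, y₂/y₁ = ½[√(1 + 8Fr₁²) − 1] = ½[√238.6 − 1] = 7.22.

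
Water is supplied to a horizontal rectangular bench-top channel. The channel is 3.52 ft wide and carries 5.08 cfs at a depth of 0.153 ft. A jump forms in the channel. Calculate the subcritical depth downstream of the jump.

y₂ = 0.846 ft

q = Q/b = 5.08/3.52 = 1.44 ft²/s; V₁ = q/y₁ = 9.43 ft/s. Fr₁ = V₁/√(g·y₁) = 4.25.
Sequent-depth ratio: y₂/y₁ = ½[√(1 + 8Fr₁²) − 1] = ½[√145.5 − 1] = 5.53.
y₂ = 5.53 × 0.153 = 0.846 ft.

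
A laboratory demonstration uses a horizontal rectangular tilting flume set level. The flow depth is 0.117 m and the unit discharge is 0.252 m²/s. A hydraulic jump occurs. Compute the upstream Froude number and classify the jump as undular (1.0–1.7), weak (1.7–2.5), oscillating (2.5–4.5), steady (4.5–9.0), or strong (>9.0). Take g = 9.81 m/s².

V₁ = q/y₁ = 0.252/0.117 = 2.15 m/s. Fr₁ = V₁/√(g·y₁) = 2.15/√(9.81×0.117) = 2.01.
Fr₁ = 2.01 lies in the weak range.

Fr₁ = 2.01; weak jump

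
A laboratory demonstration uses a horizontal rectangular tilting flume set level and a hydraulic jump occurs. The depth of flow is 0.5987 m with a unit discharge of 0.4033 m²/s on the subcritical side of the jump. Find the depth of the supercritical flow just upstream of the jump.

V₂ = q/y₂ = 0.4033/0.5987 = 0.6736 m/s; Fr₂ = V₂/√(g·y₂) = 0.2780.
The Bélanger relation is symmetric: y₁/y₂ = ½[√(1 + 8Fr₂²) − 1] = ½[√1.6181 − 1] = 0.1360.
y₁ = 0.1360 × 0.5987 = 0.08144 m.

y₁ = 0.08144 m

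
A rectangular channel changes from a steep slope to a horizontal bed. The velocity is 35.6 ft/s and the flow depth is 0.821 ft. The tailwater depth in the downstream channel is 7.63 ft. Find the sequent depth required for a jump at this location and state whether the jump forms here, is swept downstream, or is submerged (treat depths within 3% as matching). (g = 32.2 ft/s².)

y₂ = 7.64 ft; the jump forms here

Fr₁ = V₁/√(g·y₁) = 35.6/√(32.2×0.821) = 6.92.
From the momentum equation for a rectangular channel, y₂/y₁ = ½[√(1 + 8Fr₁²) − 1] = ½[√384.5 − 1] = 9.30.
y₂ = 9.30 × 0.821 = 7.64 ft.
Tailwater y_tw = 7.63 ft: y_tw ≈ y₂, so the jump forms here.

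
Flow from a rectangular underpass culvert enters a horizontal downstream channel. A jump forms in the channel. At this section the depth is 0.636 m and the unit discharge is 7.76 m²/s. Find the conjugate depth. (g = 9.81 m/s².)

V₁ = q/y₁ = 7.76/0.636 = 12.2 m/s. Fr₁ = V₁/√(g·y₁) = 12.2/√(9.81×0.636) = 4.88.
From the momentum equation for a rectangular channel, y₂/y₁ = ½[√(1 + 8Fr₁²) − 1] = ½[√191.9 − 1] = 6.43.
y₂ = 6.43 × 0.636 = 4.09 m.

y₂ = 4.09 m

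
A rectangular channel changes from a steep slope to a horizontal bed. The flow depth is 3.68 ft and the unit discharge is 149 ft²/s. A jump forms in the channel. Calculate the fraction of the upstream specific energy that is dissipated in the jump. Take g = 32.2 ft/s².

ΔE/E₁ = 0.358 (35.8%)

V₁ = q/y₁ = 149/3.68 = 40.5 ft/s. Fr₁ = V₁/√(g·y₁) = 40.5/√(32.2×3.68) = 3.72.
By Bélanger, y₂/y₁ = ½[√(1 + 8Fr₁²) − 1] = ½[√111.7 − 1] = 4.78.
y₂ = 4.78 × 3.68 = 17.6 ft.
E₁ = y₁ + V₁²/2g = 29.1 ft. ΔE = (y₂ − y₁)³/(4y₁y₂) = 10.4 ft. ΔE/E₁ = 10.4/29.1 = 0.358.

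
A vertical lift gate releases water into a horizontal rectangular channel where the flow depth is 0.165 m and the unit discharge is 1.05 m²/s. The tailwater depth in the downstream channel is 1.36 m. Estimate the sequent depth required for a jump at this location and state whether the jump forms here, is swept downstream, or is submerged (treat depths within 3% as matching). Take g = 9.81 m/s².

V₁ = q/y₁ = 1.05/0.165 = 6.36 m/s. Fr₁ = V₁/√(g·y₁) = 6.36/√(9.81×0.165) = 5.00.
By Bélanger, y₂/y₁ = ½[√(1 + 8Fr₁²) − 1] = ½[√201.1 − 1] = 6.59.
y₂ = 6.59 × 0.165 = 1.09 m.
Tailwater y_tw = 1.36 m: y_tw > y₂, so the jump is submerged.

y₂ = 1.09 m; the jump is submerged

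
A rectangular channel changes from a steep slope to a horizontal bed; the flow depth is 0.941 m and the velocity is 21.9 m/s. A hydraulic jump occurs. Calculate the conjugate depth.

Fr₁ = V₁/√(g·y₁) = 21.9/√(9.81×0.941) = 7.21.
Conjugate-depth relation: y₂/y₁ = ½[√(1 + 8Fr₁²) − 1] = ½[√416.6 − 1] = 9.71.
y₂ = 9.71 × 0.941 = 9.13 m.

y₂ = 9.13 m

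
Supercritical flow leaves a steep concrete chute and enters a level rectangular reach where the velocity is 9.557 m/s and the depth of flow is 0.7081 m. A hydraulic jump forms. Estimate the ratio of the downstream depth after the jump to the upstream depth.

y₂/y₁ = 4.652

Fr₁ = V₁/√(g·y₁) = 9.557/√(9.81×0.7081) = 3.626.
By Bélanger, y₂/y₁ = ½[√(1 + 8Fr₁²) − 1] = ½[√106.19 − 1] = 4.652.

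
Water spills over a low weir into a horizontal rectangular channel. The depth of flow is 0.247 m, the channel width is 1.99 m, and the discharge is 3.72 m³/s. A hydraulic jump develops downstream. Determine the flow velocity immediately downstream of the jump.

V₂ = 1.18 m/s

q = Q/b = 3.72/1.99 = 1.87 m²/s; V₁ = q/y₁ = 7.57 m/s. Fr₁ = V₁/√(g·y₁) = 4.86.
Bélanger equation: y₂/y₁ = ½[√(1 + 8Fr₁²) − 1] = ½[√190.1 − 1] = 6.39.
y₂ = 6.39 × 0.247 = 1.58 m.
V₂ = q/y₂ = 1.87/1.58 = 1.18 m/s.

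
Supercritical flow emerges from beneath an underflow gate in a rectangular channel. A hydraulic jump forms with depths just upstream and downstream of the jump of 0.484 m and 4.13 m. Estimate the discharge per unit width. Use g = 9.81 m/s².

q = 6.73 m²/s

For a rectangular channel the momentum equation gives q² = ½·g·y₁·y₂·(y₁ + y₂) = ½×9.81×0.484×4.13×4.61 = 45.2.
q = √45.2 = 6.73 m²/s.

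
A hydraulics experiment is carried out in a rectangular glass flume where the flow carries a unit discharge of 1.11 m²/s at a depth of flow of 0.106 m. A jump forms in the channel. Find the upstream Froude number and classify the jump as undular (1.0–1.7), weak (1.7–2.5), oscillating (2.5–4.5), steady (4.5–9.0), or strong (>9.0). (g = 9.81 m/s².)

V₁ = q/y₁ = 1.11/0.106 = 10.5 m/s. Fr₁ = V₁/√(g·y₁) = 10.5/√(9.81×0.106) = 10.3.
Fr₁ = 10.3 lies in the strong range.

Fr₁ = 10.3; strong jump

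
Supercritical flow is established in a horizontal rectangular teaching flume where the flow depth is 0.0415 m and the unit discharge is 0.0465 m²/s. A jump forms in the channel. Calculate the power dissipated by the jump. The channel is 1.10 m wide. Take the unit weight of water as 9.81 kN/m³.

P = 0.00282 kW

V₁ = q/y₁ = 0.0465/0.0415 = 1.12 m/s. Fr₁ = V₁/√(g·y₁) = 1.12/√(9.81×0.0415) = 1.76.
By Bélanger, y₂/y₁ = ½[√(1 + 8Fr₁²) − 1] = ½[√25.67 − 1] = 2.03.
y₂ = 2.03 × 0.0415 = 0.0844 m.
Head loss: ΔE = (y₂ − y₁)³/(4y₁y₂) = (0.0844 − 0.0415)³/(4×0.0415×0.0844) = 0.0000789/0.0140 = 0.00563 m.
Q = q·b = 0.0465 × 1.10 = 0.0512 m³/s. P = γ·Q·ΔE = 9.81 × 0.0512 × 0.00563 = 0.00282 kW.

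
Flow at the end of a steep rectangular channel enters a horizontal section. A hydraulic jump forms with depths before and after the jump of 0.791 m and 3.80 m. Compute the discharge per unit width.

For a rectangular channel the momentum equation gives q² = ½·g·y₁·y₂·(y₁ + y₂) = ½×9.81×0.791×3.80×4.59 = 67.7.
q = √67.7 = 8.23 m²/s.

q = 8.23 m²/s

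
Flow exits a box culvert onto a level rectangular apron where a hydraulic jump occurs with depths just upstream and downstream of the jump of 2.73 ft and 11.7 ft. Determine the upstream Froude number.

Fr₁ = 3.37

For a rectangular channel the momentum equation gives q² = ½·g·y₁·y₂·(y₁ + y₂) = ½×32.2×2.73×11.7×14.4 = 7421.
q = √7421 = 86.1 ft²/s.
V₁ = q/y₁ = 31.6 ft/s; Fr₁ = V₁/√(g·y₁) = 3.37.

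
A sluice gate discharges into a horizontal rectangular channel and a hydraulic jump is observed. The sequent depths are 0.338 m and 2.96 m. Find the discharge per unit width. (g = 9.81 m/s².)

q = 4.02 m²/s

For a rectangular channel the momentum equation gives q² = ½·g·y₁·y₂·(y₁ + y₂) = ½×9.81×0.338×2.96×3.30 = 16.2.
q = √16.2 = 4.02 m²/s.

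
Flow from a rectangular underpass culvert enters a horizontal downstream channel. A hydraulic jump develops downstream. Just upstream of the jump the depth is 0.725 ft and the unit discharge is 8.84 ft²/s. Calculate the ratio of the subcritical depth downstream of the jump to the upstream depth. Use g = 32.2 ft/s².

y₂/y₁ = 3.10

V₁ = q/y₁ = 8.84/0.725 = 12.2 ft/s. Fr₁ = V₁/√(g·y₁) = 12.2/√(32.2×0.725) = 2.52.
Sequent-depth ratio: y₂/y₁ = ½[√(1 + 8Fr₁²) − 1] = ½[√51.95 − 1] = 3.10.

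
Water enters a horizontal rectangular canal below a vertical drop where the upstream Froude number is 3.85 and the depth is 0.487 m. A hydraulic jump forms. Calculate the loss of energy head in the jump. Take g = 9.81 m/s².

Fr₁ = 3.85 (given).
Bélanger equation: y₂/y₁ = ½[√(1 + 8Fr₁²) − 1] = ½[√119.6 − 1] = 4.97.
y₂ = 4.97 × 0.487 = 2.42 m.
Head loss: ΔE = (y₂ − y₁)³/(4y₁y₂) = (2.42 − 0.487)³/(4×0.487×2.42) = 7.21/4.71 = 1.53 m.

ΔE = 1.53 m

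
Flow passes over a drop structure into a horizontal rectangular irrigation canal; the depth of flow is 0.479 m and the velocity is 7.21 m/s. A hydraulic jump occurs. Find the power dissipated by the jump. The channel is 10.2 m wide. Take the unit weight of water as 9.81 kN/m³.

Fr₁ = V₁/√(g·y₁) = 7.21/√(9.81×0.479) = 3.33.
Bélanger equation: y₂/y₁ = ½[√(1 + 8Fr₁²) − 1] = ½[√89.50 − 1] = 4.23.
y₂ = 4.23 × 0.479 = 2.03 m.
q = V₁·y₁ = 7.21 × 0.479 = 3.45 m²/s. V₂ = q/y₂ = 3.45/2.03 = 1.70 m/s. E₁ = y₁ + V₁²/2g = 3.13 m; E₂ = y₂ + V₂²/2g = 2.17 m. ΔE = E₁ − E₂ = 0.954 m.
Q = q·b = 3.45 × 10.2 = 35.2 m³/s. P = γ·Q·ΔE = 9.81 × 35.2 × 0.954 = 330 kW.

P = 330 kW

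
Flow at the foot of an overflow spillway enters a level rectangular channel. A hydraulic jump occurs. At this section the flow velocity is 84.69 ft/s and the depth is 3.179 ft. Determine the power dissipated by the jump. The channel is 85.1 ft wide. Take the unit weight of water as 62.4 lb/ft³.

Fr₁ = V₁/√(g·y₁) = 84.69/√(32.2×3.179) = 8.371.
Sequent-depth ratio: y₂/y₁ = ½[√(1 + 8Fr₁²) − 1] = ½[√561.54 − 1] = 11.35.
y₂ = 11.35 × 3.179 = 36.08 ft.
Head loss: ΔE = (y₂ − y₁)³/(4y₁y₂) = (36.08 − 3.179)³/(4×3.179×36.08) = 35604/458.8 = 77.61 ft.
q = V₁·y₁ = 84.69 × 3.179 = 269.2 ft²/s. Q = q·b = 269.2 × 85.1 = 22911 cfs. P = γ·Q·ΔE/550 = 62.4 × 22911 × 77.61 / 550 = 201740 hp.

P = 201740 hp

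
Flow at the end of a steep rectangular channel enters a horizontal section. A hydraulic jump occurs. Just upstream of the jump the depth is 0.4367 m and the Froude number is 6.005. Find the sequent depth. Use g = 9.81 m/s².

y₂ = 3.497 m

Fr₁ = 6.005 (given).
Bélanger equation: y₂/y₁ = ½[√(1 + 8Fr₁²) − 1] = ½[√289.48 − 1] = 8.007.
y₂ = 8.007 × 0.4367 = 3.497 m.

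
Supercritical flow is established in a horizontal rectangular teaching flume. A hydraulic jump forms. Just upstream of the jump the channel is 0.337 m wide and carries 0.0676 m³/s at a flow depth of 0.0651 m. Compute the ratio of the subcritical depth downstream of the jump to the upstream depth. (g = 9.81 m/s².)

y₂/y₁ = 4.98

q = Q/b = 0.0676/0.337 = 0.201 m²/s; V₁ = q/y₁ = 3.08 m/s. Fr₁ = V₁/√(g·y₁) = 3.86.
Sequent-depth ratio: y₂/y₁ = ½[√(1 + 8Fr₁²) − 1] = ½[√119.9 − 1] = 4.98.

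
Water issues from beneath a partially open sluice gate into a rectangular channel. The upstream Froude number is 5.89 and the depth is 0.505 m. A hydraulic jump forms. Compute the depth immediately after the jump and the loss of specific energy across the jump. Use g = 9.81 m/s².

y₂ = 3.96 m; ΔE = 5.16 m

Fr₁ = 5.89 (given).
From the momentum equation for a rectangular channel, y₂/y₁ = ½[√(1 + 8Fr₁²) − 1] = ½[√278.5 − 1] = 7.84.
y₂ = 7.84 × 0.505 = 3.96 m.
Head loss: ΔE = (y₂ − y₁)³/(4y₁y₂) = (3.96 − 0.505)³/(4×0.505×3.96) = 41.3/8.00 = 5.16 m.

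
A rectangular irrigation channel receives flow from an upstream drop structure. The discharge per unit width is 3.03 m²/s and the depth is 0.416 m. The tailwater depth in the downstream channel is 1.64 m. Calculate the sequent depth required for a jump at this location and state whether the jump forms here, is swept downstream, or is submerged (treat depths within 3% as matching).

y₂ = 1.92 m; the jump is swept downstream

V₁ = q/y₁ = 3.03/0.416 = 7.28 m/s. Fr₁ = V₁/√(g·y₁) = 7.28/√(9.81×0.416) = 3.61.
Conjugate-depth relation: y₂/y₁ = ½[√(1 + 8Fr₁²) − 1] = ½[√105.0 − 1] = 4.62.
y₂ = 4.62 × 0.416 = 1.92 m.
Tailwater y_tw = 1.64 m: y_tw < y₂, so the jump is swept downstream.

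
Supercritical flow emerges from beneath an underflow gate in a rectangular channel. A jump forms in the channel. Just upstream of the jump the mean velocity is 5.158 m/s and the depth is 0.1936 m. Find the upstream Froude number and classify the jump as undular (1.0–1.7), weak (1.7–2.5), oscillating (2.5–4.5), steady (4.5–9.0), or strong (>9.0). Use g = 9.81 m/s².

Fr₁ = V₁/√(g·y₁) = 5.158/√(9.81×0.1936) = 3.743.
Fr₁ = 3.743 lies in the oscillating range.

Fr₁ = 3.743; oscillating jump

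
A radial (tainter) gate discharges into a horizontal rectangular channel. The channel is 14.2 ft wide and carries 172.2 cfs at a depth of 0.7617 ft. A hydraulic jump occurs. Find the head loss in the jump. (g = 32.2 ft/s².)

q = Q/b = 172.2/14.2 = 12.13 ft²/s; V₁ = q/y₁ = 15.92 ft/s. Fr₁ = V₁/√(g·y₁) = 3.215.
Conjugate-depth relation: y₂/y₁ = ½[√(1 + 8Fr₁²) − 1] = ½[√83.675 − 1] = 4.074.
y₂ = 4.074 × 0.7617 = 3.103 ft.
Head loss: ΔE = (y₂ − y₁)³/(4y₁y₂) = (3.103 − 0.7617)³/(4×0.7617×3.103) = 12.83/9.454 = 1.357 ft.

ΔE = 1.357 ft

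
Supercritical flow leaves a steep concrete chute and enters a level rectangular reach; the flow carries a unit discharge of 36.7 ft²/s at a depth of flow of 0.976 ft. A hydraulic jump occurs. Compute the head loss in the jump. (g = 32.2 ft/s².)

ΔE = 13.9 ft

V₁ = q/y₁ = 36.7/0.976 = 37.6 ft/s. Fr₁ = V₁/√(g·y₁) = 37.6/√(32.2×0.976) = 6.71.
Conjugate-depth relation: y₂/y₁ = ½[√(1 + 8Fr₁²) − 1] = ½[√360.9 − 1] = 9.00.
y₂ = 9.00 × 0.976 = 8.78 ft.
V₂ = q/y₂ = 36.7/8.78 = 4.18 ft/s. E₁ = y₁ + V₁²/2g = 22.9 ft; E₂ = y₂ + V₂²/2g = 9.05 ft. ΔE = E₁ − E₂ = 13.9 ft.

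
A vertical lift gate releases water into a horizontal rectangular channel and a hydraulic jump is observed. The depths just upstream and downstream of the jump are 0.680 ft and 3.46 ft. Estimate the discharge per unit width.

q = 12.5 ft²/s

For a rectangular channel the momentum equation gives q² = ½·g·y₁·y₂·(y₁ + y₂) = ½×32.2×0.680×3.46×4.14 = 157.
q = √157 = 12.5 ft²/s.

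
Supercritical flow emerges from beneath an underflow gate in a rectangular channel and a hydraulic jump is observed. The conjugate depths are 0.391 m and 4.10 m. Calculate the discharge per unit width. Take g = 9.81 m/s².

For a rectangular channel the momentum equation gives q² = ½·g·y₁·y₂·(y₁ + y₂) = ½×9.81×0.391×4.10×4.49 = 35.3.
q = √35.3 = 5.94 m²/s.

q = 5.94 m²/s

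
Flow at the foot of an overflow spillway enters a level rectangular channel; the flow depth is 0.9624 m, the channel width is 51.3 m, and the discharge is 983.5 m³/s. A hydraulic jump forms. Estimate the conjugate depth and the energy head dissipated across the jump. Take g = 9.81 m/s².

y₂ = 8.356 m; ΔE = 12.56 m

q = Q/b = 983.5/51.3 = 19.17 m²/s; V₁ = q/y₁ = 19.92 m/s. Fr₁ = V₁/√(g·y₁) = 6.483.
Conjugate-depth relation: y₂/y₁ = ½[√(1 + 8Fr₁²) − 1] = ½[√337.25 − 1] = 8.682.
y₂ = 8.682 × 0.9624 = 8.356 m.
Head loss: ΔE = (y₂ − y₁)³/(4y₁y₂) = (8.356 − 0.9624)³/(4×0.9624×8.356) = 404.1/32.17 = 12.56 m.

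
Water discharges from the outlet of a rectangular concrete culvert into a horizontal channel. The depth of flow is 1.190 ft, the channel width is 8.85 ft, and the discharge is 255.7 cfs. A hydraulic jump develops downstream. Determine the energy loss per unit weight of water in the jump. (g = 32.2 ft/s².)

q = Q/b = 255.7/8.85 = 28.89 ft²/s; V₁ = q/y₁ = 24.28 ft/s. Fr₁ = V₁/√(g·y₁) = 3.922.
Conjugate-depth relation: y₂/y₁ = ½[√(1 + 8Fr₁²) − 1] = ½[√124.07 − 1] = 5.069.
y₂ = 5.069 × 1.190 = 6.033 ft.
V₂ = q/y₂ = 28.89/6.033 = 4.789 ft/s. E₁ = y₁ + V₁²/2g = 10.34 ft; E₂ = y₂ + V₂²/2g = 6.389 ft. ΔE = E₁ − E₂ = 3.955 ft.

ΔE = 3.955 ft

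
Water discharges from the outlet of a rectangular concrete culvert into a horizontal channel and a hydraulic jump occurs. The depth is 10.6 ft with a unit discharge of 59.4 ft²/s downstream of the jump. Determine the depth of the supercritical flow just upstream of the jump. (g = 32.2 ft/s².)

V₂ = q/y₂ = 59.4/10.6 = 5.60 ft/s; Fr₂ = V₂/√(g·y₂) = 0.303.
Applying the sequent-depth relation in reverse, y₁/y₂ = ½[√(1 + 8Fr₂²) − 1] = ½[√1.736 − 1] = 0.159.
y₁ = 0.159 × 10.6 = 1.68 ft.

y₁ = 1.68 ft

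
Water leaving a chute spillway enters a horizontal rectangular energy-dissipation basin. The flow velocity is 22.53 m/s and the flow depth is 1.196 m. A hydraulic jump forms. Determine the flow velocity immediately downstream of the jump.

Fr₁ = V₁/√(g·y₁) = 22.53/√(9.81×1.196) = 6.578.
From the momentum equation for a rectangular channel, y₂/y₁ = ½[√(1 + 8Fr₁²) − 1] = ½[√347.11 − 1] = 8.815.
y₂ = 8.815 × 1.196 = 10.54 m.
q = V₁·y₁ = 22.53 × 1.196 = 26.95 m²/s.
V₂ = q/y₂ = 26.95/10.54 = 2.556 m/s.

V₂ = 2.556 m/s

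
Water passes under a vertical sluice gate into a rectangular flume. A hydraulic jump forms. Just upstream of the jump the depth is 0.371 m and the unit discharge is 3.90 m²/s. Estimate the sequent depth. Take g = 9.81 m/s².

V₁ = q/y₁ = 3.90/0.371 = 10.5 m/s. Fr₁ = V₁/√(g·y₁) = 10.5/√(9.81×0.371) = 5.51.
By Bélanger, y₂/y₁ = ½[√(1 + 8Fr₁²) − 1] = ½[√243.9 − 1] = 7.31.
y₂ = 7.31 × 0.371 = 2.71 m.

y₂ = 2.71 m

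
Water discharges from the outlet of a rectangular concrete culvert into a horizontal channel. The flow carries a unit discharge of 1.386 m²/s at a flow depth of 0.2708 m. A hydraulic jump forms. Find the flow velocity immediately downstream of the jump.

V₁ = q/y₁ = 1.386/0.2708 = 5.118 m/s. Fr₁ = V₁/√(g·y₁) = 5.118/√(9.81×0.2708) = 3.140.
By Bélanger, y₂/y₁ = ½[√(1 + 8Fr₁²) − 1] = ½[√79.886 − 1] = 3.969.
y₂ = 3.969 × 0.2708 = 1.075 m.
V₂ = q/y₂ = 1.386/1.075 = 1.290 m/s.

V₂ = 1.290 m/s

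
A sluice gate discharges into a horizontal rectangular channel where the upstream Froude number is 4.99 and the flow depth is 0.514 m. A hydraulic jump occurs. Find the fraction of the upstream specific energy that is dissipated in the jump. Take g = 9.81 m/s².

Fr₁ = 4.99 (given).
From the momentum equation for a rectangular channel, y₂/y₁ = ½[√(1 + 8Fr₁²) − 1] = ½[√200.2 − 1] = 6.57.
y₂ = 6.57 × 0.514 = 3.38 m.
E₁ = y₁(1 + Fr₁²/2) = 0.514×(1 + 4.99²/2) = 6.91 m. ΔE = (y₂ − y₁)³/(4y₁y₂) = 3.39 m. ΔE/E₁ = 3.39/6.91 = 0.490.

ΔE/E₁ = 0.490 (49.0%)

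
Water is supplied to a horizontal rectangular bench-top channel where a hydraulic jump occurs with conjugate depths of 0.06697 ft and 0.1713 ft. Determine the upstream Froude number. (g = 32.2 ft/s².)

Fr₁ = 2.133

For a rectangular channel the momentum equation gives q² = ½·g·y₁·y₂·(y₁ + y₂) = ½×32.2×0.06697×0.1713×0.2383 = 0.04401.
q = √0.04401 = 0.2098 ft²/s.
V₁ = q/y₁ = 3.132 ft/s; Fr₁ = V₁/√(g·y₁) = 2.133.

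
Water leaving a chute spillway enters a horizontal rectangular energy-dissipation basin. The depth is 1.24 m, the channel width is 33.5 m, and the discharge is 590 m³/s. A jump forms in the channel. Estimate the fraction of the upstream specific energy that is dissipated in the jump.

ΔE/E₁ = 0.400 (40.0%)

q = Q/b = 590/33.5 = 17.6 m²/s; V₁ = q/y₁ = 14.2 m/s. Fr₁ = V₁/√(g·y₁) = 4.07.
Conjugate-depth relation: y₂/y₁ = ½[√(1 + 8Fr₁²) − 1] = ½[√133.7 − 1] = 5.28.
y₂ = 5.28 × 1.24 = 6.55 m.
E₁ = y₁ + V₁²/2g = 11.5 m. ΔE = (y₂ − y₁)³/(4y₁y₂) = 4.61 m. ΔE/E₁ = 4.61/11.5 = 0.400.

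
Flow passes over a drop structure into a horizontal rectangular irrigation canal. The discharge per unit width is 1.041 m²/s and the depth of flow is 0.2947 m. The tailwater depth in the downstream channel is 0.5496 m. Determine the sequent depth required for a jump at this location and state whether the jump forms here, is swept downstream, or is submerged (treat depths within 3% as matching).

V₁ = q/y₁ = 1.041/0.2947 = 3.532 m/s. Fr₁ = V₁/√(g·y₁) = 3.532/√(9.81×0.2947) = 2.078.
Conjugate-depth relation: y₂/y₁ = ½[√(1 + 8Fr₁²) − 1] = ½[√35.529 − 1] = 2.480.
y₂ = 2.480 × 0.2947 = 0.7309 m.
Tailwater y_tw = 0.5496 m: y_tw < y₂, so the jump is swept downstream.

y₂ = 0.7309 m; the jump is swept downstream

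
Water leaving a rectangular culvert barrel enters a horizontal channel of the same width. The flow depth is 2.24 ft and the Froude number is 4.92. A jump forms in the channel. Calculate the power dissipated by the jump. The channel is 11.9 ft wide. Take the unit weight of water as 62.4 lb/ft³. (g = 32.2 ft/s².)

Fr₁ = 4.92 (given).
Sequent-depth ratio: y₂/y₁ = ½[√(1 + 8Fr₁²) − 1] = ½[√194.7 − 1] = 6.48.
y₂ = 6.48 × 2.24 = 14.5 ft.
V₁ = Fr₁·√(g·y₁) = 4.92×√(32.2×2.24) = 41.8 ft/s; q = V₁·y₁ = 93.6 ft²/s. V₂ = q/y₂ = 93.6/14.5 = 6.45 ft/s. E₁ = y₁ + V₁²/2g = 29.4 ft; E₂ = y₂ + V₂²/2g = 15.2 ft. ΔE = E₁ − E₂ = 14.2 ft.
Q = q·b = 93.6 × 11.9 = 1114 cfs. P = γ·Q·ΔE/550 = 62.4 × 1114 × 14.2 / 550 = 1794 hp.

P = 1794 hp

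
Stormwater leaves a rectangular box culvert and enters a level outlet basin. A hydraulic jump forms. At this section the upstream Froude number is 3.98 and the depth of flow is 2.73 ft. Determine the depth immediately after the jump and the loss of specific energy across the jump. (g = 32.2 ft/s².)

Fr₁ = 3.98 (given).
From the momentum equation for a rectangular channel, y₂/y₁ = ½[√(1 + 8Fr₁²) − 1] = ½[√127.7 − 1] = 5.15.
y₂ = 5.15 × 2.73 = 14.1 ft.
Head loss: ΔE = (y₂ − y₁)³/(4y₁y₂) = (14.1 − 2.73)³/(4×2.73×14.1) = 1455/154 = 9.48 ft.

y₂ = 14.1 ft; ΔE = 9.48 ft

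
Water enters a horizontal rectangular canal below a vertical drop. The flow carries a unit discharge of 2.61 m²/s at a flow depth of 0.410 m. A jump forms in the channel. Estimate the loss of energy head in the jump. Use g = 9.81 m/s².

V₁ = q/y₁ = 2.61/0.410 = 6.37 m/s. Fr₁ = V₁/√(g·y₁) = 6.37/√(9.81×0.410) = 3.17.
By Bélanger, y₂/y₁ = ½[√(1 + 8Fr₁²) − 1] = ½[√81.60 − 1] = 4.02.
y₂ = 4.02 × 0.410 = 1.65 m.
Head loss: ΔE = (y₂ − y₁)³/(4y₁y₂) = (1.65 − 0.410)³/(4×0.410×1.65) = 1.89/2.70 = 0.701 m.

ΔE = 0.701 m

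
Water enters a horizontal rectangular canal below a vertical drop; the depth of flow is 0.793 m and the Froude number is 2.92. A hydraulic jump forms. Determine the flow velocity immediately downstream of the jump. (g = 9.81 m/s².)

Fr₁ = 2.92 (given).
From the momentum equation for a rectangular channel, y₂/y₁ = ½[√(1 + 8Fr₁²) − 1] = ½[√69.21 − 1] = 3.66.
y₂ = 3.66 × 0.793 = 2.90 m.
V₁ = Fr₁·√(g·y₁) = 2.92×√(9.81×0.793) = 8.14 m/s; q = V₁·y₁ = 6.46 m²/s.
V₂ = q/y₂ = 6.46/2.90 = 2.23 m/s.

V₂ = 2.23 m/s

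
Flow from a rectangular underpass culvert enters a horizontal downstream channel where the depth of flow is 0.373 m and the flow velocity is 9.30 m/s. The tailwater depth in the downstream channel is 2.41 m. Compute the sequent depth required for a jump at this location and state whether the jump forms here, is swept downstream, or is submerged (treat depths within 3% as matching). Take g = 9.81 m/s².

y₂ = 2.38 m; the jump forms here

Fr₁ = V₁/√(g·y₁) = 9.30/√(9.81×0.373) = 4.86.
Sequent-depth ratio: y₂/y₁ = ½[√(1 + 8Fr₁²) − 1] = ½[√190.1 − 1] = 6.39.
y₂ = 6.39 × 0.373 = 2.38 m.
Tailwater y_tw = 2.41 m: y_tw ≈ y₂, so the jump forms here.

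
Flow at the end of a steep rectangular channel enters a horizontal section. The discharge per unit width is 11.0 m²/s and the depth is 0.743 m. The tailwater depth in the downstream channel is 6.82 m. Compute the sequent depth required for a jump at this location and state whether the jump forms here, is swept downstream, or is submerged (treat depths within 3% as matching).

V₁ = q/y₁ = 11.0/0.743 = 14.8 m/s. Fr₁ = V₁/√(g·y₁) = 14.8/√(9.81×0.743) = 5.48.
From the momentum equation for a rectangular channel, y₂/y₁ = ½[√(1 + 8Fr₁²) − 1] = ½[√241.6 − 1] = 7.27.
y₂ = 7.27 × 0.743 = 5.40 m.
Tailwater y_tw = 6.82 m: y_tw > y₂, so the jump is submerged.

y₂ = 5.40 m; the jump is submerged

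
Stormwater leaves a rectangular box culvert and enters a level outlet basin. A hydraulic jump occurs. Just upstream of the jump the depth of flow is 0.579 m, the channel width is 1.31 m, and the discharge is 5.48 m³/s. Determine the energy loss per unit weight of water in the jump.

q = Q/b = 5.48/1.31 = 4.18 m²/s; V₁ = q/y₁ = 7.22 m/s. Fr₁ = V₁/√(g·y₁) = 3.03.
By Bélanger, y₂/y₁ = ½[√(1 + 8Fr₁²) − 1] = ½[√74.52 − 1] = 3.82.
y₂ = 3.82 × 0.579 = 2.21 m.
Head loss: ΔE = (y₂ − y₁)³/(4y₁y₂) = (2.21 − 0.579)³/(4×0.579×2.21) = 4.34/5.12 = 0.847 m.

ΔE = 0.847 m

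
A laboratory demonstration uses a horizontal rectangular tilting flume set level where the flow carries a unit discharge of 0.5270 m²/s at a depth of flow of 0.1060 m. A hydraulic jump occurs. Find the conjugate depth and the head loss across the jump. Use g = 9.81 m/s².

y₂ = 0.6798 m; ΔE = 0.6554 m

V₁ = q/y₁ = 0.5270/0.1060 = 4.972 m/s. Fr₁ = V₁/√(g·y₁) = 4.972/√(9.81×0.1060) = 4.875.
From the momentum equation for a rectangular channel, y₂/y₁ = ½[√(1 + 8Fr₁²) − 1] = ½[√191.16 − 1] = 6.413.
y₂ = 6.413 × 0.1060 = 0.6798 m.
Head loss: ΔE = (y₂ − y₁)³/(4y₁y₂) = (0.6798 − 0.1060)³/(4×0.1060×0.6798) = 0.1889/0.2882 = 0.6554 m.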